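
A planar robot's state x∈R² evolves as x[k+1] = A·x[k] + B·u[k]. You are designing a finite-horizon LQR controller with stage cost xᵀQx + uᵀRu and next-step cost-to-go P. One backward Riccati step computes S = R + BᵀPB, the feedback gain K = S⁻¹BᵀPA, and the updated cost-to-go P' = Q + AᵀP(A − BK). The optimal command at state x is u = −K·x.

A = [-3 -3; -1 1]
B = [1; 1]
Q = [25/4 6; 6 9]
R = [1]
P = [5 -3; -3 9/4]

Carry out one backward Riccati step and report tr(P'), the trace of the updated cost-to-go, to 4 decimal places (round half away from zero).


BᵀP = [2.0000 -0.7500]
S = R + BᵀPB = [1] + [1.2500] = [2.2500]
BᵀPA = [-5.2500 -6.7500]
K = S⁻¹·BᵀPA = [-2.3333 -3.0000]
A−BK = [-0.6667 0.0000; 1.3333 4.0000]
AᵀP(A−BK) = [17.0000 27.0000; 27.0000 45.0000]
P' = Q + AᵀP(A−BK) = [23.2500 33.0000; 33.0000 54.0000]
tr(P') = 77.2500

77.2500


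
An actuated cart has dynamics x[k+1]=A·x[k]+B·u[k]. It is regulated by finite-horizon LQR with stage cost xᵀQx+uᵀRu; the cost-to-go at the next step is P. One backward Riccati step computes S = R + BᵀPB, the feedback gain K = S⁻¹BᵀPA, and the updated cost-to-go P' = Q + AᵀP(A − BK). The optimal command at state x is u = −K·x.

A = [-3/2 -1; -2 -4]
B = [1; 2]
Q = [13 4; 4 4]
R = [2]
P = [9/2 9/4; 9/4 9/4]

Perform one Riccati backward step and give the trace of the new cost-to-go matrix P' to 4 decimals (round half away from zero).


25.4719

BᵀP = [9.0000 6.7500]
S = R + BᵀPB = [2] + [22.5000] = [24.5000]
BᵀPA = [-27.0000 -36.0000]
K = S⁻¹·BᵀPA = [-1.1020 -1.4694]
A−BK = [-0.3980 0.4694; 0.2041 -1.0612]
AᵀP(A−BK) = [2.8699 3.0765; 3.0765 5.6020]
P' = Q + AᵀP(A−BK) = [15.8699 7.0765; 7.0765 9.6020]
tr(P') = 25.4719


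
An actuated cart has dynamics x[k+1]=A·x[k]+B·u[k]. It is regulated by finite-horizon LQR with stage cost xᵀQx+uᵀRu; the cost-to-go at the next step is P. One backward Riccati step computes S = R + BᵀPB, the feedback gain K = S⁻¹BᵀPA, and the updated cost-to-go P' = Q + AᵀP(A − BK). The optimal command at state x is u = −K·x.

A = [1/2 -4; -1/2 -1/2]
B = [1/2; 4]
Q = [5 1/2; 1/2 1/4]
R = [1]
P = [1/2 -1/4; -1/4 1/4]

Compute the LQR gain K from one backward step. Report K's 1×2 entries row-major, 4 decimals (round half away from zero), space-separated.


-0.1970 0.6212

BᵀP = [-0.7500 0.8750]
S = R + BᵀPB = [1] + [3.1250] = [4.1250]
BᵀPA = [-0.8125 2.5625]
K = S⁻¹·BᵀPA = [-0.1970 0.6212]
A−BK = [0.5985 -4.3106; 0.2879 -2.9848]
AᵀP(A−BK) = [0.1525 -0.8703; -0.8703 5.4706]
P' = Q + AᵀP(A−BK) = [5.1525 -0.3703; -0.3703 5.7206]
tr(P') = 10.8731


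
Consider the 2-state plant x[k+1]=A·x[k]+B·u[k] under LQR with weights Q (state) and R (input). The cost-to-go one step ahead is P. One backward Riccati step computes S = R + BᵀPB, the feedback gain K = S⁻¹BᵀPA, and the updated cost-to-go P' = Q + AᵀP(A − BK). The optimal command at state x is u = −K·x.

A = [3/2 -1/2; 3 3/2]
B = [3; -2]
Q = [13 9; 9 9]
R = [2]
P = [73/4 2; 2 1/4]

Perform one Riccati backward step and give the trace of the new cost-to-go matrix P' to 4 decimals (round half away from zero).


23.4992

BᵀP = [50.7500 5.5000]
S = R + BᵀPB = [2] + [141.2500] = [143.2500]
BᵀPA = [92.6250 -17.1250]
K = S⁻¹·BᵀPA = [0.6466 -0.1195]
A−BK = [-0.4398 -0.1414; 4.2932 1.2609]
AᵀP(A−BK) = [1.4215 0.0105; 0.0105 0.0778]
P' = Q + AᵀP(A−BK) = [14.4215 9.0105; 9.0105 9.0778]
tr(P') = 23.4992


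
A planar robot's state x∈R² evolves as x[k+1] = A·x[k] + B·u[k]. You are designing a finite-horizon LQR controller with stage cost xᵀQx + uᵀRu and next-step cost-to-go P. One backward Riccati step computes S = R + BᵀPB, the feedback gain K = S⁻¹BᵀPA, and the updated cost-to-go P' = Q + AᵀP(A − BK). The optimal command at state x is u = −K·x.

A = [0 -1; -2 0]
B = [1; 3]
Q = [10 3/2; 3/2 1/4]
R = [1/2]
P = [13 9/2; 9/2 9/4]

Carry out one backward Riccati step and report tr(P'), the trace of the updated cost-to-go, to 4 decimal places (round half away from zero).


12.3570

BᵀP = [26.5000 11.2500]
S = R + BᵀPB = [1/2] + [60.2500] = [60.7500]
BᵀPA = [-22.5000 -26.5000]
K = S⁻¹·BᵀPA = [-0.3704 -0.4362]
A−BK = [0.3704 -0.5638; -0.8889 1.3086]
AᵀP(A−BK) = [0.6667 -0.8148; -0.8148 1.4403]
P' = Q + AᵀP(A−BK) = [10.6667 0.6852; 0.6852 1.6903]
tr(P') = 12.3570


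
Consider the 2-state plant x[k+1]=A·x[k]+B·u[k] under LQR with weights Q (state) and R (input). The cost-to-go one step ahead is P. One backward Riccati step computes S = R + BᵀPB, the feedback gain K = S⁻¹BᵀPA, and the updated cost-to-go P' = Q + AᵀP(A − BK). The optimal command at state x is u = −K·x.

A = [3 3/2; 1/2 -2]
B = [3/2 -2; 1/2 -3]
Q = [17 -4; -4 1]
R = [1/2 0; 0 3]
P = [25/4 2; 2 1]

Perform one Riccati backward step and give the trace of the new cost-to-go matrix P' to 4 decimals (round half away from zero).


BᵀP = [10.3750 3.5000; -18.5000 -7.0000]
S = R + BᵀPB = [1/2 0; 0 3] + [17.3125 -31.2500; -31.2500 58.0000] = [17.8125 -31.2500; -31.2500 61.0000]
BᵀPA = [32.8750 8.5625; -59.0000 -13.7500]
K = S⁻¹·BᵀPA = [1.4693 0.8420; -0.2145 0.2060]
A−BK = [0.3670 0.6489; -0.8781 -1.8031]
AᵀP(A−BK) = [1.5413 1.0947; 1.0947 1.6845]
P' = Q + AᵀP(A−BK) = [18.5413 -2.9053; -2.9053 2.6845]
tr(P') = 21.2259

21.2259


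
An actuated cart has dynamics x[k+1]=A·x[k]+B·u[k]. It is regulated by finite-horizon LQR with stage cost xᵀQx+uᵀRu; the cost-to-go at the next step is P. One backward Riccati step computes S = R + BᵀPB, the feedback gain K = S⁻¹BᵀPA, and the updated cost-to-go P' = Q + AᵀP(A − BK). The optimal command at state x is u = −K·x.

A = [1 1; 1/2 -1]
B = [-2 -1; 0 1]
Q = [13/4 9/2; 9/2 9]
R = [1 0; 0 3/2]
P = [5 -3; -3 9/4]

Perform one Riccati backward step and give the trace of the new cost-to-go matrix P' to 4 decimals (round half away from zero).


13.0994

BᵀP = [-10.0000 6.0000; -8.0000 5.2500]
S = R + BᵀPB = [1 0; 0 3/2] + [20.0000 16.0000; 16.0000 13.2500] = [21.0000 16.0000; 16.0000 14.7500]
BᵀPA = [-7.0000 -16.0000; -5.3750 -13.2500]
K = S⁻¹·BᵀPA = [-0.3209 -0.4465; -0.0163 -0.4140]
A−BK = [0.3419 -0.3070; 0.5163 -0.5860]
AᵀP(A−BK) = [0.2285 0.0244; 0.0244 0.6209]
P' = Q + AᵀP(A−BK) = [3.4785 4.5244; 4.5244 9.6209]
tr(P') = 13.0994


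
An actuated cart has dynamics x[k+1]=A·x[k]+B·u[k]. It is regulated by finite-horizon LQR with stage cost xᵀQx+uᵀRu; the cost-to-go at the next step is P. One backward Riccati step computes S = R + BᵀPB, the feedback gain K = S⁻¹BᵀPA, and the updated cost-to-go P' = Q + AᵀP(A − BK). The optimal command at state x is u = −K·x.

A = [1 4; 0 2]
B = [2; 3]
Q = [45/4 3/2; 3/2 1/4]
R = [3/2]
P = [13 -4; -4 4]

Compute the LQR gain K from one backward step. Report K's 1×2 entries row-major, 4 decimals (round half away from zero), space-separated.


BᵀP = [14.0000 4.0000]
S = R + BᵀPB = [3/2] + [40.0000] = [41.5000]
BᵀPA = [14.0000 64.0000]
K = S⁻¹·BᵀPA = [0.3373 1.5422]
A−BK = [0.3253 0.9157; -1.0120 -2.6265]
AᵀP(A−BK) = [8.2771 22.4096; 22.4096 61.3012]
P' = Q + AᵀP(A−BK) = [19.5271 23.9096; 23.9096 61.5512]
tr(P') = 81.0783

0.3373 1.5422


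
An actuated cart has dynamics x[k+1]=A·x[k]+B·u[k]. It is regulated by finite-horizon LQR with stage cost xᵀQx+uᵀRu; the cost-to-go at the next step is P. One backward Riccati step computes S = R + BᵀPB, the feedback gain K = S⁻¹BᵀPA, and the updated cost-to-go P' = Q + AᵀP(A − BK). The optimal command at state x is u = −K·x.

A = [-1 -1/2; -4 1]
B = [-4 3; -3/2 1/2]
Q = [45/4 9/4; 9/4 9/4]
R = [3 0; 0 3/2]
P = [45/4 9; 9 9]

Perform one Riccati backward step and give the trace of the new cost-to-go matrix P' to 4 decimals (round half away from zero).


30.5395

BᵀP = [-58.5000 -49.5000; 38.2500 31.5000]
S = R + BᵀPB = [3 0; 0 3/2] + [308.2500 -200.2500; -200.2500 130.5000] = [311.2500 -200.2500; -200.2500 132.0000]
BᵀPA = [256.5000 -20.2500; -164.2500 12.3750]
K = S⁻¹·BᵀPA = [0.9817 -0.1979; 0.2450 -0.2065]
A−BK = [2.1919 -0.6722; -2.6499 0.8064]
AᵀP(A−BK) = [15.6793 -4.5270; -4.5270 1.3602]
P' = Q + AᵀP(A−BK) = [26.9293 -2.2770; -2.2770 3.6102]
tr(P') = 30.5395


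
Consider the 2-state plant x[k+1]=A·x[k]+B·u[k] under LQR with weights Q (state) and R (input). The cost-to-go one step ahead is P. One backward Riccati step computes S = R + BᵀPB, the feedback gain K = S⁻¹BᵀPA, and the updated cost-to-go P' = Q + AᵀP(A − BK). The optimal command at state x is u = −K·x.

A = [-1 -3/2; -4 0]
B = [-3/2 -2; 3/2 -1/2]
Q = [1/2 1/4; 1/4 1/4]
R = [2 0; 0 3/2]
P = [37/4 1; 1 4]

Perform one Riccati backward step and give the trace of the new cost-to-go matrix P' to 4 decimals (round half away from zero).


BᵀP = [-12.3750 4.5000; -19.0000 -4.0000]
S = R + BᵀPB = [2 0; 0 3/2] + [25.3125 22.5000; 22.5000 40.0000] = [27.3125 22.5000; 22.5000 41.5000]
BᵀPA = [-5.6250 18.5625; 35.0000 28.5000]
K = S⁻¹·BᵀPA = [-1.6277 0.2058; 1.7259 0.5752]
A−BK = [0.0102 -0.0410; -0.6955 -0.0211]
AᵀP(A−BK) = [11.6885 0.9022; 0.9022 0.6000]
P' = Q + AᵀP(A−BK) = [12.1885 1.1522; 1.1522 0.8500]
tr(P') = 13.0385

13.0385


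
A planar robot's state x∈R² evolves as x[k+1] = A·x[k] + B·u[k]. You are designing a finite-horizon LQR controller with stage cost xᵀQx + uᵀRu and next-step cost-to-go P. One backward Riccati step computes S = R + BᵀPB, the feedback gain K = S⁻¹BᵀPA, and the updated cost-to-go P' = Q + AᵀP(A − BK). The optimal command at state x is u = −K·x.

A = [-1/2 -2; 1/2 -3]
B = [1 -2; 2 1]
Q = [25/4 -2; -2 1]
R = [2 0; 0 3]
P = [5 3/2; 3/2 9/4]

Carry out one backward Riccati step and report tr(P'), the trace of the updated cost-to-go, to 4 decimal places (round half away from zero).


12.1963

BᵀP = [8.0000 6.0000; -8.5000 -0.7500]
S = R + BᵀPB = [2 0; 0 3] + [20.0000 -10.0000; -10.0000 16.2500] = [22.0000 -10.0000; -10.0000 19.2500]
BᵀPA = [-1.0000 -34.0000; 3.8750 19.2500]
K = S⁻¹·BᵀPA = [0.0603 -1.4281; 0.2326 0.2581]
A−BK = [-0.0951 -0.0556; 0.1468 -0.4019]
AᵀP(A−BK) = [0.2214 -0.0533; -0.0533 4.7249]
P' = Q + AᵀP(A−BK) = [6.4714 -2.0533; -2.0533 5.7249]
tr(P') = 12.1963


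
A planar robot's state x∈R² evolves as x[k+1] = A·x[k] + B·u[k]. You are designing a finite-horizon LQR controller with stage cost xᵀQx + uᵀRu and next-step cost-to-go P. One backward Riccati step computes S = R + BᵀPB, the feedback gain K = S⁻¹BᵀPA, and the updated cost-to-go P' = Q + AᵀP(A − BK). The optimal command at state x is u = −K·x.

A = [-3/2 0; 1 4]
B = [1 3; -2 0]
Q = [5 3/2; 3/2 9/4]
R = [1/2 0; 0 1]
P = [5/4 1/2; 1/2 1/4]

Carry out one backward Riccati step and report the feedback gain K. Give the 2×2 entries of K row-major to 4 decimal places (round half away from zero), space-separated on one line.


BᵀP = [0.2500 0.0000; 3.7500 1.5000]
S = R + BᵀPB = [1/2 0; 0 1] + [0.2500 0.7500; 0.7500 11.2500] = [0.7500 0.7500; 0.7500 12.2500]
BᵀPA = [-0.3750 0.0000; -4.1250 6.0000]
K = S⁻¹·BᵀPA = [-0.1739 -0.5217; -0.3261 0.5217]
A−BK = [-0.3478 -1.0435; 0.6522 2.9565]
AᵀP(A−BK) = [0.1522 -0.0435; -0.0435 0.8696]
P' = Q + AᵀP(A−BK) = [5.1522 1.4565; 1.4565 3.1196]
tr(P') = 8.2717

-0.1739 -0.5217 -0.3261 0.5217


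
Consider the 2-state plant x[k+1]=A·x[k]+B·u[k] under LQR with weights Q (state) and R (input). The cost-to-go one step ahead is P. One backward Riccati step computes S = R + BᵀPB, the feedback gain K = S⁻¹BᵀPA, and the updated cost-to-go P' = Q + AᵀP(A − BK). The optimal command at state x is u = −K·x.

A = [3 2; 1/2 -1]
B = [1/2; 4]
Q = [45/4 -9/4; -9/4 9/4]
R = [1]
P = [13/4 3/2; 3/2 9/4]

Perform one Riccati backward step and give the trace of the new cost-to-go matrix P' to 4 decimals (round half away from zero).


BᵀP = [7.6250 9.7500]
S = R + BᵀPB = [1] + [42.8125] = [43.8125]
BᵀPA = [27.7500 5.5000]
K = S⁻¹·BᵀPA = [0.6334 0.1255]
A−BK = [2.6833 1.9372; -2.0335 -1.5021]
AᵀP(A−BK) = [16.7362 11.8914; 11.8914 8.5596]
P' = Q + AᵀP(A−BK) = [27.9862 9.6414; 9.6414 10.8096]
tr(P') = 38.7957

38.7957


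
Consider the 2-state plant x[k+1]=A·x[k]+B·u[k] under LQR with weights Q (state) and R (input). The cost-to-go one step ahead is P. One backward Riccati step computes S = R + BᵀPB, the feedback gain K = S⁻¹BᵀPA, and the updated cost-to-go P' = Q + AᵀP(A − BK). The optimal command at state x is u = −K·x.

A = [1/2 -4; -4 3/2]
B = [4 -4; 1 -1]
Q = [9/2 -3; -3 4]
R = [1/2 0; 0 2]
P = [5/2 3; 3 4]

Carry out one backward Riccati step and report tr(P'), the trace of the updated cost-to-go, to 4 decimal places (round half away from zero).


14.3260

BᵀP = [13.0000 16.0000; -13.0000 -16.0000]
S = R + BᵀPB = [1/2 0; 0 2] + [68.0000 -68.0000; -68.0000 68.0000] = [68.5000 -68.0000; -68.0000 70.0000]
BᵀPA = [-57.5000 -28.0000; 57.5000 28.0000]
K = S⁻¹·BᵀPA = [-0.6725 -0.3275; 0.1681 0.0819]
A−BK = [3.8626 -2.3626; -3.1594 1.9094]
AᵀP(A−BK) = [4.2880 -2.2880; -2.2880 1.5380]
P' = Q + AᵀP(A−BK) = [8.7880 -5.2880; -5.2880 5.5380]
tr(P') = 14.3260


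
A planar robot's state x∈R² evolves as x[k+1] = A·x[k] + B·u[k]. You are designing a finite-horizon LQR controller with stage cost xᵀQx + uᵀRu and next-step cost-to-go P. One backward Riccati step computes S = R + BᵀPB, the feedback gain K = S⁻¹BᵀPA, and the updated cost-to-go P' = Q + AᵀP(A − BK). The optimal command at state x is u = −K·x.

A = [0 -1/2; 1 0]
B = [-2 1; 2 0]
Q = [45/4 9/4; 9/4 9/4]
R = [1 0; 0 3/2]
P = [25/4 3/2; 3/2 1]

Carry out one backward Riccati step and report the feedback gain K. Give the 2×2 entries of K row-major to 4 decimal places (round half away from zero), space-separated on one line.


BᵀP = [-9.5000 -1.0000; 6.2500 1.5000]
S = R + BᵀPB = [1 0; 0 3/2] + [17.0000 -9.5000; -9.5000 6.2500] = [18.0000 -9.5000; -9.5000 7.7500]
BᵀPA = [-1.0000 4.7500; 1.5000 -3.1250]
K = S⁻¹·BᵀPA = [0.1320 0.1447; 0.3553 -0.2259]
A−BK = [-0.0914 0.0152; 0.7360 -0.2893]
AᵀP(A−BK) = [0.5990 -0.2665; -0.2665 0.1694]
P' = Q + AᵀP(A−BK) = [11.8490 1.9835; 1.9835 2.4194]
tr(P') = 14.2684

0.1320 0.1447 0.3553 -0.2259


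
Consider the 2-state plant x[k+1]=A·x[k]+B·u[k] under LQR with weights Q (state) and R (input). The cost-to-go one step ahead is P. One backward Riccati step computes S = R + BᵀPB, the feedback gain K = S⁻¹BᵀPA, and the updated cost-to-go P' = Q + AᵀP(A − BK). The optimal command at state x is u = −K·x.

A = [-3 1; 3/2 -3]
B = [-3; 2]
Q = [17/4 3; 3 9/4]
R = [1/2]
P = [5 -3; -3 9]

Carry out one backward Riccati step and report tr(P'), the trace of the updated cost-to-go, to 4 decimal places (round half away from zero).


BᵀP = [-21.0000 27.0000]
S = R + BᵀPB = [1/2] + [117.0000] = [117.5000]
BᵀPA = [103.5000 -102.0000]
K = S⁻¹·BᵀPA = [0.8809 -0.8681]
A−BK = [-0.3574 -1.6043; -0.2617 -1.2638]
AᵀP(A−BK) = [1.0819 2.8468; 2.8468 15.4553]
P' = Q + AᵀP(A−BK) = [5.3319 5.8468; 5.8468 17.7053]
tr(P') = 23.0372

23.0372


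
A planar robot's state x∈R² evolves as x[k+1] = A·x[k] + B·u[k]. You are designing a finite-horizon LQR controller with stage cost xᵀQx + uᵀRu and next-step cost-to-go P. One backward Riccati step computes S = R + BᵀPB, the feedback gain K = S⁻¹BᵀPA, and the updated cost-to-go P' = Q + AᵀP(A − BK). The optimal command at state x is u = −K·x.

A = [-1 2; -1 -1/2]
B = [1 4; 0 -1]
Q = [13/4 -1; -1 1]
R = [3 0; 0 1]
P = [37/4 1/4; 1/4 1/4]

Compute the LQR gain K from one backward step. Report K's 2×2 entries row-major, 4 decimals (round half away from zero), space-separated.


-0.0458 0.0405 -0.2432 0.4865

BᵀP = [9.2500 0.2500; 36.7500 0.7500]
S = R + BᵀPB = [3 0; 0 1] + [9.2500 36.7500; 36.7500 146.2500] = [12.2500 36.7500; 36.7500 147.2500]
BᵀPA = [-9.5000 18.3750; -37.5000 73.1250]
K = S⁻¹·BᵀPA = [-0.0458 0.0405; -0.2432 0.4865]
A−BK = [0.0188 0.0135; -1.2432 -0.0135]
AᵀP(A−BK) = [0.4435 -0.1216; -0.1216 0.2432]
P' = Q + AᵀP(A−BK) = [3.6935 -1.1216; -1.1216 1.2432]
tr(P') = 4.9367


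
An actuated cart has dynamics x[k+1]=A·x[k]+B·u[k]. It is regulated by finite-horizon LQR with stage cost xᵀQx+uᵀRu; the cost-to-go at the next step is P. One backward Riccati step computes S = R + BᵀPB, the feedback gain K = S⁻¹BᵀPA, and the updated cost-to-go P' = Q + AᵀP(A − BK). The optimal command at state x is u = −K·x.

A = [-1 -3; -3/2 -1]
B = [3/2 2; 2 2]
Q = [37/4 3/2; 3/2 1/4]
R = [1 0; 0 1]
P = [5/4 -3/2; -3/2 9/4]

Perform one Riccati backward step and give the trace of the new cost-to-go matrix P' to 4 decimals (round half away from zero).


13.7825

BᵀP = [-1.1250 2.2500; -0.5000 1.5000]
S = R + BᵀPB = [1 0; 0 1] + [2.8125 2.2500; 2.2500 2.0000] = [3.8125 2.2500; 2.2500 3.0000]
BᵀPA = [-2.2500 1.1250; -1.7500 0.0000]
K = S⁻¹·BᵀPA = [-0.4412 0.5294; -0.2525 -0.3971]
A−BK = [0.1667 -3.0000; -0.1127 -1.2647]
AᵀP(A−BK) = [0.3781 -0.6287; -0.6287 3.9044]
P' = Q + AᵀP(A−BK) = [9.6281 0.8713; 0.8713 4.1544]
tr(P') = 13.7825


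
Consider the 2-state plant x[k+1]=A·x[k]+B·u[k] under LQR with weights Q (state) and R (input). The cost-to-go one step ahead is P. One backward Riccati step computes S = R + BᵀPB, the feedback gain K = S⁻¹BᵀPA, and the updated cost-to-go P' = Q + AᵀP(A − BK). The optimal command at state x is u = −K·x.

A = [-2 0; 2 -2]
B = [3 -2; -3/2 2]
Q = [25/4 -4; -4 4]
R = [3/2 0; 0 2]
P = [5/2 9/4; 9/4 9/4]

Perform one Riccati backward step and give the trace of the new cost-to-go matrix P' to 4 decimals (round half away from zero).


14.1415

BᵀP = [4.1250 3.3750; -0.5000 0.0000]
S = R + BᵀPB = [3/2 0; 0 2] + [7.3125 -1.5000; -1.5000 1.0000] = [8.8125 -1.5000; -1.5000 3.0000]
BᵀPA = [-1.5000 -6.7500; 1.0000 0.0000]
K = S⁻¹·BᵀPA = [-0.1240 -0.8372; 0.2713 -0.4186]
A−BK = [-1.0853 1.6744; 1.2713 -2.4186]
AᵀP(A−BK) = [0.5426 -0.8372; -0.8372 3.3488]
P' = Q + AᵀP(A−BK) = [6.7926 -4.8372; -4.8372 7.3488]
tr(P') = 14.1415


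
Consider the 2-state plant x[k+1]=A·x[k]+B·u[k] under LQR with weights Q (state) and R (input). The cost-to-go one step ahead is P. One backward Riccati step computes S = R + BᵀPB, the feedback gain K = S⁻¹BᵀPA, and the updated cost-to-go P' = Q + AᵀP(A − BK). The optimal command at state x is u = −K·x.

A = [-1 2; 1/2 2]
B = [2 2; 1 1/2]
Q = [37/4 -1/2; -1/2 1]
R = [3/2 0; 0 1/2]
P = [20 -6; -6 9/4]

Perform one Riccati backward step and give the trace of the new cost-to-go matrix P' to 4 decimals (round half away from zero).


BᵀP = [34.0000 -9.7500; 37.0000 -10.8750]
S = R + BᵀPB = [3/2 0; 0 1/2] + [58.2500 63.1250; 63.1250 68.5625] = [59.7500 63.1250; 63.1250 69.0625]
BᵀPA = [-38.8750 48.5000; -42.4375 52.2500]
K = S⁻¹·BᵀPA = [-0.0419 0.3616; -0.5762 0.4260]
A−BK = [0.2362 0.4247; 0.8300 1.4254]
AᵀP(A−BK) = [0.4819 0.3877; 0.3877 1.2013]
P' = Q + AᵀP(A−BK) = [9.7319 -0.1123; -0.1123 2.2013]
tr(P') = 11.9332

11.9332


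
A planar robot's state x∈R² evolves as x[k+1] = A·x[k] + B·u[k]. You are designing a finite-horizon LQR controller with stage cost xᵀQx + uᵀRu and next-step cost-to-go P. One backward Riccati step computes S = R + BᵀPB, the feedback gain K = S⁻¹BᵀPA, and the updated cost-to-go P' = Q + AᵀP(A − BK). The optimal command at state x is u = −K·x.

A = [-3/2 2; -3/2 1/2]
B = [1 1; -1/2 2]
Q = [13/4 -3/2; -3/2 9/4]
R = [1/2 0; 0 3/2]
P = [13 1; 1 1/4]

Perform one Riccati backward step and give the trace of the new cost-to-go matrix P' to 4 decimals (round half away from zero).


BᵀP = [12.5000 0.8750; 15.0000 1.5000]
S = R + BᵀPB = [1/2 0; 0 3/2] + [12.0625 14.2500; 14.2500 18.0000] = [12.5625 14.2500; 14.2500 19.5000]
BᵀPA = [-20.0625 25.4375; -24.7500 30.7500]
K = S⁻¹·BᵀPA = [-0.9195 1.3803; -0.5973 0.5682]
A−BK = [0.0168 0.0515; -0.7651 0.0537]
AᵀP(A−BK) = [1.0822 -1.1812; -1.1812 1.4776]
P' = Q + AᵀP(A−BK) = [4.3322 -2.6812; -2.6812 3.7276]
tr(P') = 8.0598

8.0598


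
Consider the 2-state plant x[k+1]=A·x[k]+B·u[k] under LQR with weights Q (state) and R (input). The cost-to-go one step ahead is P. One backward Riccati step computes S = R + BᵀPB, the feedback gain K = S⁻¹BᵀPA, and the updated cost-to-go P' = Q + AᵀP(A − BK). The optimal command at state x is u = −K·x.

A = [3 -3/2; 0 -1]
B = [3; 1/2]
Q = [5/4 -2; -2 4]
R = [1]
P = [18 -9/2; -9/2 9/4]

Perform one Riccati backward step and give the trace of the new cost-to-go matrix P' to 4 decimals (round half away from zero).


7.5112

BᵀP = [51.7500 -12.3750]
S = R + BᵀPB = [1] + [149.0625] = [150.0625]
BᵀPA = [155.2500 -65.2500]
K = S⁻¹·BᵀPA = [1.0346 -0.4348]
A−BK = [-0.1037 -0.1955; -0.5173 -0.7826]
AᵀP(A−BK) = [1.3832 0.0056; 0.0056 0.8781]
P' = Q + AᵀP(A−BK) = [2.6332 -1.9944; -1.9944 4.8781]
tr(P') = 7.5112


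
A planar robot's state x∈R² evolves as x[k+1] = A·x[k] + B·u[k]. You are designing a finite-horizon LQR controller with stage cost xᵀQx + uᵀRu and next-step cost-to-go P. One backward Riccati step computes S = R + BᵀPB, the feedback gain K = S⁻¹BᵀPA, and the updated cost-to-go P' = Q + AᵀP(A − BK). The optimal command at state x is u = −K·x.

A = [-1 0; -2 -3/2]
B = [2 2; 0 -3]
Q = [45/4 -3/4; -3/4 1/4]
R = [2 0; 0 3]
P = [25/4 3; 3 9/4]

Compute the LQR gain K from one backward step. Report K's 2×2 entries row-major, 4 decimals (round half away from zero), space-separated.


-1.0155 -0.4193 0.4170 0.3314

BᵀP = [12.5000 6.0000; 3.5000 -0.7500]
S = R + BᵀPB = [2 0; 0 3] + [25.0000 7.0000; 7.0000 9.2500] = [27.0000 7.0000; 7.0000 12.2500]
BᵀPA = [-24.5000 -9.0000; -2.0000 1.1250]
K = S⁻¹·BᵀPA = [-1.0155 -0.4193; 0.4170 0.3314]
A−BK = [0.1970 0.1757; -0.7489 -0.5058]
AᵀP(A−BK) = [3.2036 1.6411; 1.6411 0.9164]
P' = Q + AᵀP(A−BK) = [14.4536 0.8911; 0.8911 1.1664]
tr(P') = 15.6200


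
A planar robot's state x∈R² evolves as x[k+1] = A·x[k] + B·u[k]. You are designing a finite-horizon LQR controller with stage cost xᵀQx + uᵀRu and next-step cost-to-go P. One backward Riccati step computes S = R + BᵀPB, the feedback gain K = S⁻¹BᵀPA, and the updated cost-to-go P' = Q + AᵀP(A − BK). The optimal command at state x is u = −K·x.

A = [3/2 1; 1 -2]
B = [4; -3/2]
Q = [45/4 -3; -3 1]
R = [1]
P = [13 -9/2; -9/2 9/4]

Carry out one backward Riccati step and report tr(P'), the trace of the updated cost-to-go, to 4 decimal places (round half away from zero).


15.1964

BᵀP = [58.7500 -21.3750]
S = R + BᵀPB = [1] + [267.0625] = [268.0625]
BᵀPA = [66.7500 101.5000]
K = S⁻¹·BᵀPA = [0.2490 0.3786]
A−BK = [0.5040 -0.5146; 1.3735 -1.4320]
AᵀP(A−BK) = [1.3786 -1.2744; -1.2744 1.5677]
P' = Q + AᵀP(A−BK) = [12.6286 -4.2744; -4.2744 2.5677]
tr(P') = 15.1964


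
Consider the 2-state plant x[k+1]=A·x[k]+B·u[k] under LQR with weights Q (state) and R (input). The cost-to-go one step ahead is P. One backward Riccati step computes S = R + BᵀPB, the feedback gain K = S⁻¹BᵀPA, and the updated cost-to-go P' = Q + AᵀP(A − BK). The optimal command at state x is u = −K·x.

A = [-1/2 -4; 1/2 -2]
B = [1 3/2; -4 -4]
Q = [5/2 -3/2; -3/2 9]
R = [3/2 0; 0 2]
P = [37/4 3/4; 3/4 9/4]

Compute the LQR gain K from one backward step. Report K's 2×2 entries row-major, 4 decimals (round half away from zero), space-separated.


BᵀP = [6.2500 -8.2500; 10.8750 -7.8750]
S = R + BᵀPB = [3/2 0; 0 2] + [39.2500 42.3750; 42.3750 47.8125] = [40.7500 42.3750; 42.3750 49.8125]
BᵀPA = [-7.2500 -8.5000; -9.3750 -27.7500]
K = S⁻¹·BᵀPA = [0.1542 3.2128; -0.3194 -3.2902]
A−BK = [-0.1751 -2.2775; -0.1607 -2.3095]
AᵀP(A−BK) = [0.6237 7.9473; 7.9473 105.0060]
P' = Q + AᵀP(A−BK) = [3.1237 6.4473; 6.4473 114.0060]
tr(P') = 117.1297

0.1542 3.2128 -0.3194 -3.2902


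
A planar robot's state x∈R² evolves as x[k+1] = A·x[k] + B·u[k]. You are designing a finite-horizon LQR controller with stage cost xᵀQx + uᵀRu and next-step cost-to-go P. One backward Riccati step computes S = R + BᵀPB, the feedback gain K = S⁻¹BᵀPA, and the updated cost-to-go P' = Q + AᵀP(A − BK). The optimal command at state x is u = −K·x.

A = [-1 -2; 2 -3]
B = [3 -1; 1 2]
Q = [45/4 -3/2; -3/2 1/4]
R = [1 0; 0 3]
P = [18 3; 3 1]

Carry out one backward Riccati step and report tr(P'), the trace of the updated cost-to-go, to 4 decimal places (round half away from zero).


14.9784

BᵀP = [57.0000 10.0000; -12.0000 -1.0000]
S = R + BᵀPB = [1 0; 0 3] + [181.0000 -37.0000; -37.0000 10.0000] = [182.0000 -37.0000; -37.0000 13.0000]
BᵀPA = [-37.0000 -144.0000; 10.0000 27.0000]
K = S⁻¹·BᵀPA = [-0.1113 -0.8756; 0.4524 -0.4152]
A−BK = [-0.2136 0.2116; 1.2066 -1.2939]
AᵀP(A−BK) = [1.3571 -1.2457; -1.2457 2.1214]
P' = Q + AᵀP(A−BK) = [12.6071 -2.7457; -2.7457 2.3714]
tr(P') = 14.9784


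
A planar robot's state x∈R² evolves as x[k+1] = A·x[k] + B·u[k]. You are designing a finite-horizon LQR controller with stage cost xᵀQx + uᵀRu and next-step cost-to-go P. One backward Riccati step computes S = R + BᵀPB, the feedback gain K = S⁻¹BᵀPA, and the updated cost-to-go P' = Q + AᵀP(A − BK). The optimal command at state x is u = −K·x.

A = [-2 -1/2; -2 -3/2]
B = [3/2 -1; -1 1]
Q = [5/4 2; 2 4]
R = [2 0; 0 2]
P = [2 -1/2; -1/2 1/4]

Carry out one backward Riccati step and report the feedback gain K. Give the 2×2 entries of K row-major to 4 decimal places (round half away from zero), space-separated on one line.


BᵀP = [3.5000 -1.0000; -2.5000 0.7500]
S = R + BᵀPB = [2 0; 0 2] + [6.2500 -4.5000; -4.5000 3.2500] = [8.2500 -4.5000; -4.5000 5.2500]
BᵀPA = [-5.0000 -0.2500; 3.5000 0.1250]
K = S⁻¹·BᵀPA = [-0.4553 -0.0325; 0.2764 -0.0041]
A−BK = [-1.0407 -0.4553; -2.7317 -1.5285]
AᵀP(A−BK) = [1.7561 0.6016; 0.6016 0.3049]
P' = Q + AᵀP(A−BK) = [3.0061 2.6016; 2.6016 4.3049]
tr(P') = 7.3110

-0.4553 -0.0325 0.2764 -0.0041


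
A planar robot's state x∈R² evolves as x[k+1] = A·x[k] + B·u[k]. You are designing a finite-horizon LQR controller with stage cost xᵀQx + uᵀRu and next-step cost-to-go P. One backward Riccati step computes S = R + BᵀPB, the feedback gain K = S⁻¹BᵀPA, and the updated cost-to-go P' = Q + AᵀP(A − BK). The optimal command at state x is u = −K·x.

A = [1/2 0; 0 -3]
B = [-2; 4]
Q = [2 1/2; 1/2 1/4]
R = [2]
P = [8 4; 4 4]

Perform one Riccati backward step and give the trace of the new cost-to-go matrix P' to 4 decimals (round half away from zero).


BᵀP = [0.0000 8.0000]
S = R + BᵀPB = [2] + [32.0000] = [34.0000]
BᵀPA = [0.0000 -24.0000]
K = S⁻¹·BᵀPA = [0.0000 -0.7059]
A−BK = [0.5000 -1.4118; 0.0000 -0.1765]
AᵀP(A−BK) = [2.0000 -6.0000; -6.0000 19.0588]
P' = Q + AᵀP(A−BK) = [4.0000 -5.5000; -5.5000 19.3088]
tr(P') = 23.3088

23.3088


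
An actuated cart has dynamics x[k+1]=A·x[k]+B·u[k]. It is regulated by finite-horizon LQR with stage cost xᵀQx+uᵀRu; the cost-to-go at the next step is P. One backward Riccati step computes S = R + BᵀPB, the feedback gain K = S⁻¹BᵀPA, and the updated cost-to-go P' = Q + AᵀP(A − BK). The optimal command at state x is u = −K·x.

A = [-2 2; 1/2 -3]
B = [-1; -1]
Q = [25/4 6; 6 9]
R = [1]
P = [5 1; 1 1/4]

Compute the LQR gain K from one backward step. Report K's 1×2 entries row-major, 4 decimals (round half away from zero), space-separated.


BᵀP = [-6.0000 -1.2500]
S = R + BᵀPB = [1] + [7.2500] = [8.2500]
BᵀPA = [11.3750 -8.2500]
K = S⁻¹·BᵀPA = [1.3788 -1.0000]
A−BK = [-0.6212 1.0000; 1.8788 -4.0000]
AᵀP(A−BK) = [2.3788 -2.0000; -2.0000 2.0000]
P' = Q + AᵀP(A−BK) = [8.6288 4.0000; 4.0000 11.0000]
tr(P') = 19.6288

1.3788 -1.0000


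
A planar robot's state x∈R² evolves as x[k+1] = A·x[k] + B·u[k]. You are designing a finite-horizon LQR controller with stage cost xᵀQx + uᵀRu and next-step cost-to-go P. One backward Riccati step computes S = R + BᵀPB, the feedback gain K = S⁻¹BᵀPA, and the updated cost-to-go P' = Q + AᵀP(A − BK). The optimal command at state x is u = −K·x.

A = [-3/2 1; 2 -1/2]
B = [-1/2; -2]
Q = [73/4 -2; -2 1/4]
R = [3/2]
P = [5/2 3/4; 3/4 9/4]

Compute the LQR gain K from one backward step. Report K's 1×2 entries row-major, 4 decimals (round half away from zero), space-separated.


-0.4455 -0.0248

BᵀP = [-2.7500 -4.8750]
S = R + BᵀPB = [3/2] + [11.1250] = [12.6250]
BᵀPA = [-5.6250 -0.3125]
K = S⁻¹·BᵀPA = [-0.4455 -0.0248]
A−BK = [-1.7228 0.9876; 1.1089 -0.5495]
AᵀP(A−BK) = [7.6188 -4.0767; -4.0767 2.3048]
P' = Q + AᵀP(A−BK) = [25.8688 -6.0767; -6.0767 2.5548]
tr(P') = 28.4236


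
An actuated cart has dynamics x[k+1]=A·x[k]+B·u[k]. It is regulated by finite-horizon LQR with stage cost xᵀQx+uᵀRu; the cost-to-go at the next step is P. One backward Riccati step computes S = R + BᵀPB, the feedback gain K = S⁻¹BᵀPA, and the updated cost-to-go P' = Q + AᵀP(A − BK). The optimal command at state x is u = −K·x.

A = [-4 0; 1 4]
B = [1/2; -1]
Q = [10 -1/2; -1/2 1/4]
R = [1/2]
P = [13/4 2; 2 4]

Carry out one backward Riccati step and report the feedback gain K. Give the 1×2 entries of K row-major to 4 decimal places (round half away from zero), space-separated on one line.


-0.4528 -3.6226

BᵀP = [-0.3750 -3.0000]
S = R + BᵀPB = [1/2] + [2.8125] = [3.3125]
BᵀPA = [-1.5000 -12.0000]
K = S⁻¹·BᵀPA = [-0.4528 -3.6226]
A−BK = [-3.7736 1.8113; 0.5472 0.3774]
AᵀP(A−BK) = [39.3208 -21.4340; -21.4340 20.5283]
P' = Q + AᵀP(A−BK) = [49.3208 -21.9340; -21.9340 20.7783]
tr(P') = 70.0991


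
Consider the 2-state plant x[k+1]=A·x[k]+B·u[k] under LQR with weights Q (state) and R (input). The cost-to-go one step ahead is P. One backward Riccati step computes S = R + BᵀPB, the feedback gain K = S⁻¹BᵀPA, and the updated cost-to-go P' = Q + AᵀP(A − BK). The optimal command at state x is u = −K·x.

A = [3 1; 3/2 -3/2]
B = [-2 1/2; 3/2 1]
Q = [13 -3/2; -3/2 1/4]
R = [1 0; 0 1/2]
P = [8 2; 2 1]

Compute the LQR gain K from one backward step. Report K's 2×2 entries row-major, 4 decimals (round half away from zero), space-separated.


-0.9840 -0.5093 2.2080 -0.2880

BᵀP = [-13.0000 -2.5000; 6.0000 2.0000]
S = R + BᵀPB = [1 0; 0 1/2] + [22.2500 -9.0000; -9.0000 5.0000] = [23.2500 -9.0000; -9.0000 5.5000]
BᵀPA = [-42.7500 -9.2500; 21.0000 3.0000]
K = S⁻¹·BᵀPA = [-0.9840 -0.5093; 2.2080 -0.2880]
A−BK = [-0.0720 0.1253; 0.7680 -0.4480]
AᵀP(A−BK) = [3.8160 0.0240; 0.0240 0.4027]
P' = Q + AᵀP(A−BK) = [16.8160 -1.4760; -1.4760 0.6527]
tr(P') = 17.4687


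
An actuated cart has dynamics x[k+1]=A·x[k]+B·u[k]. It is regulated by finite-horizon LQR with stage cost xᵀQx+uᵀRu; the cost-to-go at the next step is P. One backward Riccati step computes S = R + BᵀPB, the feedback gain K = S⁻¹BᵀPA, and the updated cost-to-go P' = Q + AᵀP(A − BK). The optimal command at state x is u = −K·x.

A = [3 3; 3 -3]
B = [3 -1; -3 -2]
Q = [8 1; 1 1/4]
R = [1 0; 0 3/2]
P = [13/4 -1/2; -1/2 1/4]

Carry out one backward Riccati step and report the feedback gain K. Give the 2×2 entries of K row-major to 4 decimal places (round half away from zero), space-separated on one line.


BᵀP = [11.2500 -2.2500; -2.2500 0.0000]
S = R + BᵀPB = [1 0; 0 3/2] + [40.5000 -6.7500; -6.7500 2.2500] = [41.5000 -6.7500; -6.7500 3.7500]
BᵀPA = [27.0000 40.5000; -6.7500 -6.7500]
K = S⁻¹·BᵀPA = [0.5060 0.9659; -0.8893 -0.0613]
A−BK = [0.5928 0.0409; 2.7394 -0.2249]
AᵀP(A−BK) = [2.8365 0.5060; 0.5060 0.9659]
P' = Q + AᵀP(A−BK) = [10.8365 1.5060; 1.5060 1.2159]
tr(P') = 12.0524

0.5060 0.9659 -0.8893 -0.0613


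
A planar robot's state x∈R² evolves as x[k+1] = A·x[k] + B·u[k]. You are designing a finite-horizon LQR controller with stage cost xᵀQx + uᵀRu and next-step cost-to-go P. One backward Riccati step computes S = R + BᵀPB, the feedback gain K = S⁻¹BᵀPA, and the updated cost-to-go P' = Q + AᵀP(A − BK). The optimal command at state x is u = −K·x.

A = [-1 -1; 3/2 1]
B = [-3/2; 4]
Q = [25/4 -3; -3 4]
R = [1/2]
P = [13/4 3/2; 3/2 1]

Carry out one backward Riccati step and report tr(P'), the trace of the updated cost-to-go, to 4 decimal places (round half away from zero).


12.0457

BᵀP = [1.1250 1.7500]
S = R + BᵀPB = [1/2] + [5.3125] = [5.8125]
BᵀPA = [1.5000 0.6250]
K = S⁻¹·BᵀPA = [0.2581 0.1075]
A−BK = [-0.6129 -0.8387; 0.4677 0.5699]
AᵀP(A−BK) = [0.6129 0.8387; 0.8387 1.1828]
P' = Q + AᵀP(A−BK) = [6.8629 -2.1613; -2.1613 5.1828]
tr(P') = 12.0457


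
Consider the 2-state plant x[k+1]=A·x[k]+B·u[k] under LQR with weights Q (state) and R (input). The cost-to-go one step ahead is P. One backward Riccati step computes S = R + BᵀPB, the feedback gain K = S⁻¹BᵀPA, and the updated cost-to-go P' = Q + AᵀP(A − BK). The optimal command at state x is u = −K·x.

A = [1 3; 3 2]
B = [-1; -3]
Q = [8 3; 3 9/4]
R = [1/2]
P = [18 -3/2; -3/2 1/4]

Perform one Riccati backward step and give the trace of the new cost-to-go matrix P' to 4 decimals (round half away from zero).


26.2819

BᵀP = [-13.5000 0.7500]
S = R + BᵀPB = [1/2] + [11.2500] = [11.7500]
BᵀPA = [-11.2500 -39.0000]
K = S⁻¹·BᵀPA = [-0.9574 -3.3191]
A−BK = [0.0426 -0.3191; 0.1277 -7.9574]
AᵀP(A−BK) = [0.4787 1.6596; 1.6596 15.5532]
P' = Q + AᵀP(A−BK) = [8.4787 4.6596; 4.6596 17.8032]
tr(P') = 26.2819


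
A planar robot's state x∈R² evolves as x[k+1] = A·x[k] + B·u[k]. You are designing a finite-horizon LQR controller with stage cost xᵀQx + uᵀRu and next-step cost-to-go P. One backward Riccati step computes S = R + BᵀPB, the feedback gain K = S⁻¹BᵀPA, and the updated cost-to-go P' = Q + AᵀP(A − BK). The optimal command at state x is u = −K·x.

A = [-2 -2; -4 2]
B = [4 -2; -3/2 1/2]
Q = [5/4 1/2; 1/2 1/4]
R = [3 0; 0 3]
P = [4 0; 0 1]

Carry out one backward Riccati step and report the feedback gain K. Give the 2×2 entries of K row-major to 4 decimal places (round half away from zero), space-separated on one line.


BᵀP = [16.0000 -1.5000; -8.0000 0.5000]
S = R + BᵀPB = [3 0; 0 3] + [66.2500 -32.7500; -32.7500 16.2500] = [69.2500 -32.7500; -32.7500 19.2500]
BᵀPA = [-26.0000 -35.0000; 14.0000 17.0000]
K = S⁻¹·BᵀPA = [-0.1612 -0.4491; 0.4530 0.1190]
A−BK = [-0.4491 0.0345; -4.4683 1.2668]
AᵀP(A−BK) = [21.4664 -5.3436; -5.3436 2.2572]
P' = Q + AᵀP(A−BK) = [22.7164 -4.8436; -4.8436 2.5072]
tr(P') = 25.2236

-0.1612 -0.4491 0.4530 0.1190


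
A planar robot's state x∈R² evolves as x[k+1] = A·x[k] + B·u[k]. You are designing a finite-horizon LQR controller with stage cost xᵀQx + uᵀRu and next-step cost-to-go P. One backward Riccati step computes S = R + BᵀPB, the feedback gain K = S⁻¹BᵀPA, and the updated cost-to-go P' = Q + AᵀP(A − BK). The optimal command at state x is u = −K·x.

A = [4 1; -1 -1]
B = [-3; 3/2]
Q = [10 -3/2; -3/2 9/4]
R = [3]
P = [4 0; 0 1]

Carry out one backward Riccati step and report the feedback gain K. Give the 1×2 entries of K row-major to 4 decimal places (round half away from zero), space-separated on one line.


BᵀP = [-12.0000 1.5000]
S = R + BᵀPB = [3] + [38.2500] = [41.2500]
BᵀPA = [-49.5000 -13.5000]
K = S⁻¹·BᵀPA = [-1.2000 -0.3273]
A−BK = [0.4000 0.0182; 0.8000 -0.5091]
AᵀP(A−BK) = [5.6000 0.8000; 0.8000 0.5818]
P' = Q + AᵀP(A−BK) = [15.6000 -0.7000; -0.7000 2.8318]
tr(P') = 18.4318

-1.2000 -0.3273


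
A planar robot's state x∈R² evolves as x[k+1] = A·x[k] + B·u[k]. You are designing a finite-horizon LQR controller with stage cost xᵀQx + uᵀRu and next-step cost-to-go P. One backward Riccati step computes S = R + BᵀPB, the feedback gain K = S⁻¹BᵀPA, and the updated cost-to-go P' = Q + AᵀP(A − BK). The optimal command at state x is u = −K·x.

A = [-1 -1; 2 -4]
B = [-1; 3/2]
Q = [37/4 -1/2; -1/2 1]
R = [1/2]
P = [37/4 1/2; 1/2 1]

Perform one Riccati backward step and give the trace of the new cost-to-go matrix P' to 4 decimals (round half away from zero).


BᵀP = [-8.5000 1.0000]
S = R + BᵀPB = [1/2] + [10.0000] = [10.5000]
BᵀPA = [10.5000 4.5000]
K = S⁻¹·BᵀPA = [1.0000 0.4286]
A−BK = [0.0000 -0.5714; 0.5000 -4.6429]
AᵀP(A−BK) = [0.7500 -2.2500; -2.2500 27.3214]
P' = Q + AᵀP(A−BK) = [10.0000 -2.7500; -2.7500 28.3214]
tr(P') = 38.3214

38.3214


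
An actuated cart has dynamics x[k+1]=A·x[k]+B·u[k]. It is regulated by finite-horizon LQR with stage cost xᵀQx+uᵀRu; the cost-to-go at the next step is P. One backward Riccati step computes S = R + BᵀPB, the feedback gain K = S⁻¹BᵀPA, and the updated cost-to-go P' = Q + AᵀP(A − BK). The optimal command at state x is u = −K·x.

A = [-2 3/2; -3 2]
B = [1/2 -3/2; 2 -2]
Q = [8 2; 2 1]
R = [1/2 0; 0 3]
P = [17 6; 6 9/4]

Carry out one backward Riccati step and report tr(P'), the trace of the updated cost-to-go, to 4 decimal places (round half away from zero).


BᵀP = [20.5000 7.5000; -37.5000 -13.5000]
S = R + BᵀPB = [1/2 0; 0 3] + [25.2500 -45.7500; -45.7500 83.2500] = [25.7500 -45.7500; -45.7500 86.2500]
BᵀPA = [-63.5000 45.7500; 115.5000 -83.2500]
K = S⁻¹·BᵀPA = [-1.5073 1.0733; 0.5396 -0.3959]
A−BK = [-0.4370 0.3695; 1.0938 -0.9384]
AᵀP(A−BK) = [2.2119 -1.6188; -1.6188 1.1877]
P' = Q + AᵀP(A−BK) = [10.2119 0.3812; 0.3812 2.1877]
tr(P') = 12.3996

12.3996


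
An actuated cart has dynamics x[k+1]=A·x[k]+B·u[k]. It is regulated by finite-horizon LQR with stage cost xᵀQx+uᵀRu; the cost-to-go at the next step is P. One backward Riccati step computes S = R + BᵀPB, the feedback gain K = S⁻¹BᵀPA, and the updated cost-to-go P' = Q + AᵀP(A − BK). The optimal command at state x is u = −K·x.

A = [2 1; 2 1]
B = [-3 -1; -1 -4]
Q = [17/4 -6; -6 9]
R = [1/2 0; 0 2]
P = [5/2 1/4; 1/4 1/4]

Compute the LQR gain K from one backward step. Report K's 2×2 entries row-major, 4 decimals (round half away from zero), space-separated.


-0.5921 -0.2960 -0.2422 -0.1211

BᵀP = [-7.7500 -1.0000; -3.5000 -1.2500]
S = R + BᵀPB = [1/2 0; 0 2] + [24.2500 11.7500; 11.7500 8.5000] = [24.7500 11.7500; 11.7500 10.5000]
BᵀPA = [-17.5000 -8.7500; -9.5000 -4.7500]
K = S⁻¹·BᵀPA = [-0.5921 -0.2960; -0.2422 -0.1211]
A−BK = [-0.0185 -0.0092; 0.4392 0.2196]
AᵀP(A−BK) = [0.3376 0.1688; 0.1688 0.0844]
P' = Q + AᵀP(A−BK) = [4.5876 -5.8312; -5.8312 9.0844]
tr(P') = 13.6720


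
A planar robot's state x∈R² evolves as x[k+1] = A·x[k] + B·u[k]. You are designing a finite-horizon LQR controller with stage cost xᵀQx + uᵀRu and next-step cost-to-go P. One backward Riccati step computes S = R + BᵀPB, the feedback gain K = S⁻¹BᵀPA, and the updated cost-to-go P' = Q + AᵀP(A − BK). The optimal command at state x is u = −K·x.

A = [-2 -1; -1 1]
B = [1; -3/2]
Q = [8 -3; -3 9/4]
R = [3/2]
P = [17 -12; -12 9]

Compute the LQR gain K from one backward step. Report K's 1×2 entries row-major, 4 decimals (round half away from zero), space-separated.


-0.5953 -0.8094

BᵀP = [35.0000 -25.5000]
S = R + BᵀPB = [3/2] + [73.2500] = [74.7500]
BᵀPA = [-44.5000 -60.5000]
K = S⁻¹·BᵀPA = [-0.5953 -0.8094]
A−BK = [-1.4047 -0.1906; -1.8930 -0.2140]
AᵀP(A−BK) = [2.5084 0.9833; 0.9833 1.0334]
P' = Q + AᵀP(A−BK) = [10.5084 -2.0167; -2.0167 3.2834]
tr(P') = 13.7918


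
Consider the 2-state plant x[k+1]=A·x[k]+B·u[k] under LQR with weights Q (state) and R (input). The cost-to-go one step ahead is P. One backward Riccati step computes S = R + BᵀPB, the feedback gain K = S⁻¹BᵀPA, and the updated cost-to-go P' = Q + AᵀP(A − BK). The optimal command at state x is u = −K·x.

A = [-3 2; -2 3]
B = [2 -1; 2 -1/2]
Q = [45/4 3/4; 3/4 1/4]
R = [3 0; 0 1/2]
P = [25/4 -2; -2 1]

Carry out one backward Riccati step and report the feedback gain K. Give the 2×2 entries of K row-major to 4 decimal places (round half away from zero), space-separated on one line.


-0.5000 0.4211 1.8000 -0.5684

BᵀP = [8.5000 -2.0000; -5.2500 1.5000]
S = R + BᵀPB = [3 0; 0 1/2] + [13.0000 -7.5000; -7.5000 4.5000] = [16.0000 -7.5000; -7.5000 5.0000]
BᵀPA = [-21.5000 11.0000; 12.7500 -6.0000]
K = S⁻¹·BᵀPA = [-0.5000 0.4211; 1.8000 -0.5684]
A−BK = [-0.2000 0.5895; -0.1000 1.8737]
AᵀP(A−BK) = [2.5500 -1.2000; -1.2000 1.9579]
P' = Q + AᵀP(A−BK) = [13.8000 -0.4500; -0.4500 2.2079]
tr(P') = 16.0079
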